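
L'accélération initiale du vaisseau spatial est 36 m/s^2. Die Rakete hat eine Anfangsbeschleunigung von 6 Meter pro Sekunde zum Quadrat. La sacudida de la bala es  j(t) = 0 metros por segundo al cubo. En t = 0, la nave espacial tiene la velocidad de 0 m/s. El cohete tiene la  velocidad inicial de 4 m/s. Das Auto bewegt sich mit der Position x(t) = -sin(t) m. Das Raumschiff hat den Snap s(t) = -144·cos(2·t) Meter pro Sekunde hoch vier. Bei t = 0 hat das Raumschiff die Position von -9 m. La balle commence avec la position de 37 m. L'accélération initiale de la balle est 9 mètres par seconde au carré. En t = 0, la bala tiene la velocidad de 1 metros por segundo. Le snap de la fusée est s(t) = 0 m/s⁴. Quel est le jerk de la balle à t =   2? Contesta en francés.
En utilisant j(t) = 0 et en substituant t = 2, nous trouvons j = 0.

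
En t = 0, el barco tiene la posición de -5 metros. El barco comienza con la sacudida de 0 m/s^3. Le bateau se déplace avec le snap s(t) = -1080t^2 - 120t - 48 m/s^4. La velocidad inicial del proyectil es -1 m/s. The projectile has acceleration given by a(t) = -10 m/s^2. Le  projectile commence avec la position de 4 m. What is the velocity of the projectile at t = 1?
We must find the integral of our acceleration equation a(t) = -10 1 time. Integrating acceleration and using the initial condition v(0) = -1, we get v(t) = -10·t - 1. From the given velocity equation v(t) = -10·t - 1, we substitute t = 1 to get v = -11.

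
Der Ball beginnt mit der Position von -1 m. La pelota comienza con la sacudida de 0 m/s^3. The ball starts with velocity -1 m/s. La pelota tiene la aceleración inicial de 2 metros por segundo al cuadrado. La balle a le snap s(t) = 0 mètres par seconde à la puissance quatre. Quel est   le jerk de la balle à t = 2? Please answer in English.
Starting from snap s(t) = 0, we take 1 antiderivative. The integral of snap is jerk. Using j(0) = 0, we get j(t) = 0. Using j(t) = 0 and substituting t = 2, we find j = 0.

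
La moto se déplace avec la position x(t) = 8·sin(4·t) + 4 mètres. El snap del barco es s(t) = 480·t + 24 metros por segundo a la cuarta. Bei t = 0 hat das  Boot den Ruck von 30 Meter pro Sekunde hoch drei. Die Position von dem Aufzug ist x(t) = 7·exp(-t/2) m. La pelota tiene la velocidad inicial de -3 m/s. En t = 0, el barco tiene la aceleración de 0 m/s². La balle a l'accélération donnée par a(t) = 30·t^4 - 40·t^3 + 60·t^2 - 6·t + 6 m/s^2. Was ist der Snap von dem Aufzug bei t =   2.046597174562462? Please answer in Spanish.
Partiendo de la posición x(t) = 7·exp(-t/2), tomamos 4 derivadas. La derivada de la posición da la velocidad: v(t) = -7·exp(-t/2)/2. Tomando d/dt de v(t), encontramos a(t) = 7·exp(-t/2)/4. Derivando la aceleración, obtenemos la sacudida: j(t) = -7·exp(-t/2)/8. La derivada de la sacudida da el snap: s(t) = 7·exp(-t/2)/16. De la ecuación del snap s(t) = 7·exp(-t/2)/16, sustituimos t = 2.046597174562462 para obtener s = 0.157240757578292.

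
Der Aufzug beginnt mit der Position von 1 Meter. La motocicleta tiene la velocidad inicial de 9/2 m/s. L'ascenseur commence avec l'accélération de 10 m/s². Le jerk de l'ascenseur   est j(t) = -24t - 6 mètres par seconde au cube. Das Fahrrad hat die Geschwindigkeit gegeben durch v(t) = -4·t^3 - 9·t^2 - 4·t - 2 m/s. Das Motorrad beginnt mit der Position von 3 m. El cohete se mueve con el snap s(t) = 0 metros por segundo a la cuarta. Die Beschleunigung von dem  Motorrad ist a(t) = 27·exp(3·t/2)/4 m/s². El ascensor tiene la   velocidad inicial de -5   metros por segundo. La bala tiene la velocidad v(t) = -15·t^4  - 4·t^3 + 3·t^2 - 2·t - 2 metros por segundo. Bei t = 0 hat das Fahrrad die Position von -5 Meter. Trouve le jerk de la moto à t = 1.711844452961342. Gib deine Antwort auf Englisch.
To solve this, we need to take 1 derivative of our acceleration equation a(t) = 27·exp(3·t/2)/4. Differentiating acceleration, we get jerk: j(t) = 81·exp(3·t/2)/8. From the given jerk equation j(t) = 81·exp(3·t/2)/8, we substitute t = 1.711844452961342 to get j = 131.996352870354.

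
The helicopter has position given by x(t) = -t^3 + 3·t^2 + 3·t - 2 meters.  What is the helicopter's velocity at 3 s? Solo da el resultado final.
The velocity at t = 3 is v = -6.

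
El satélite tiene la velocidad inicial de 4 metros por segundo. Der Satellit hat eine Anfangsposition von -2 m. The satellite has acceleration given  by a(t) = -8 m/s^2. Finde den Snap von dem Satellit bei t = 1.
Ausgehend von der Beschleunigung a(t) = -8, nehmen wir 2 Ableitungen. Durch Ableiten von der Beschleunigung erhalten wir den Ruck: j(t) = 0. Durch Ableiten von dem Ruck erhalten wir den Snap: s(t) = 0. Mit s(t) = 0 und Einsetzen von t = 1, finden wir s = 0.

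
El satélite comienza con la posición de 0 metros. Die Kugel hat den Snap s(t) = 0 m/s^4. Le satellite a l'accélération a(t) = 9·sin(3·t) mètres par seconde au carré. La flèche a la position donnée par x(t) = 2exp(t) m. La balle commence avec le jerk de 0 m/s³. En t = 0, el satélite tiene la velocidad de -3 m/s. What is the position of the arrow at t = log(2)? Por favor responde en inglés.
Using x(t) = 2·exp(t) and substituting t = log(2), we find x = 4.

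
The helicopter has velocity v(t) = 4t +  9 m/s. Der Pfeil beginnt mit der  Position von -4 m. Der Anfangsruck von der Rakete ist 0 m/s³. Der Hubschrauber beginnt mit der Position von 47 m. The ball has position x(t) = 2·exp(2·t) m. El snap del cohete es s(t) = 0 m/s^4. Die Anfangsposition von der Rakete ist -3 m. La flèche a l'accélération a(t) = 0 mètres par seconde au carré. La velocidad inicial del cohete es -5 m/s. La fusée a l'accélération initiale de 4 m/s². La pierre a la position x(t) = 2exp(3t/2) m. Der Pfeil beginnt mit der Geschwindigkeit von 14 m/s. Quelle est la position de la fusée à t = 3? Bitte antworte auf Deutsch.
Wir müssen das Integral unserer Gleichung für den Snap s(t) = 0 4-mal finden. Das Integral von dem Snap, mit j(0) = 0, ergibt den Ruck: j(t) = 0. Durch Integration von dem Ruck und Verwendung der Anfangsbedingung a(0) = 4, erhalten wir a(t) = 4. Das Integral von der Beschleunigung, mit v(0) = -5, ergibt die Geschwindigkeit: v(t) = 4·t - 5. Durch Integration von der Geschwindigkeit und Verwendung der Anfangsbedingung x(0) = -3, erhalten wir x(t) = 2·t^2 - 5·t - 3. Aus der Gleichung für die Position x(t) = 2·t^2 - 5·t - 3, setzen wir t = 3 ein und erhalten x = 0.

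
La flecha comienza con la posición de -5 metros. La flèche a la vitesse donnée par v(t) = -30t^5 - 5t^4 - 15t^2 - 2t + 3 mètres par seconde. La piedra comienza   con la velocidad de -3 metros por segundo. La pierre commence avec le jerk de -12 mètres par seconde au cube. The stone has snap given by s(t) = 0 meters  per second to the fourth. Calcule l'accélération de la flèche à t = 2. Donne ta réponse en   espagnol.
Debemos derivar nuestra ecuación de la velocidad v(t) = -30·t^5 - 5·t^4 - 15·t^2 - 2·t + 3 1 vez. Derivando la velocidad, obtenemos la aceleración: a(t) = -150·t^4 - 20·t^3 - 30·t - 2. Tenemos la aceleración a(t) = -150·t^4 - 20·t^3 - 30·t - 2. Sustituyendo t = 2: a(2) = -2622.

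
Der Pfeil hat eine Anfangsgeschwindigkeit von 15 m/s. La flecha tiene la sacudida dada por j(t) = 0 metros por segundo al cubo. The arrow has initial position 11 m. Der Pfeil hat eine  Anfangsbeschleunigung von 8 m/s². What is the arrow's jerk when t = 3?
From the given jerk equation j(t) = 0, we substitute t = 3 to get j = 0.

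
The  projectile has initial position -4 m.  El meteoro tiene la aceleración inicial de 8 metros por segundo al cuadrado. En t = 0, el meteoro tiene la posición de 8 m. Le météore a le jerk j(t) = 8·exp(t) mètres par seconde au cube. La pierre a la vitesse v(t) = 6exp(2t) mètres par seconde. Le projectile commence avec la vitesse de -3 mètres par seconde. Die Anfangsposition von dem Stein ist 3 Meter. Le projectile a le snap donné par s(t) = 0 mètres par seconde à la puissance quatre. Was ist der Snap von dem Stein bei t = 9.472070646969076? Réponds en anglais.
To solve this, we need to take 3 derivatives of our velocity equation v(t) = 6·exp(2·t). Taking d/dt of v(t), we find a(t) = 12·exp(2·t). Differentiating acceleration, we get jerk: j(t) = 24·exp(2·t). Differentiating jerk, we get snap: s(t) = 48·exp(2·t). We have snap s(t) = 48·exp(2·t). Substituting t = 9.472070646969076: s(9.472070646969076) = 8101720673.12640.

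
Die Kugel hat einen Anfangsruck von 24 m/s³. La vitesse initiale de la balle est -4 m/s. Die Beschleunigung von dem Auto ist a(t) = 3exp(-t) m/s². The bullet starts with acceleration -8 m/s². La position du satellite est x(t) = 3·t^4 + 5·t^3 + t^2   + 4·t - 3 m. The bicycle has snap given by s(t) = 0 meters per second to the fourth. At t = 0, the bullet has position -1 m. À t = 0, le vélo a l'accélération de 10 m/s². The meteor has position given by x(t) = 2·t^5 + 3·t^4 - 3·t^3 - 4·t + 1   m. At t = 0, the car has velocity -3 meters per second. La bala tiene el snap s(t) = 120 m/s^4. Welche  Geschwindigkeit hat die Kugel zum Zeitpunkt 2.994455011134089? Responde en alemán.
Wir müssen das Integral unserer Gleichung für den Snap s(t) = 120 3-mal finden. Mit ∫s(t)dt und Anwendung von j(0) = 24, finden wir j(t) = 120·t + 24. Durch Integration von dem Ruck und Verwendung der Anfangsbedingung a(0) = -8, erhalten wir a(t) = 60·t^2 + 24·t - 8. Das Integral von der Beschleunigung, mit v(0) = -4, ergibt die Geschwindigkeit: v(t) = 20·t^3 + 12·t^2 - 8·t - 4. Aus der Gleichung für die Geschwindigkeit v(t) = 20·t^3 + 12·t^2 - 8·t - 4, setzen wir t = 2.994455011134089 ein und erhalten v = 616.656726720258.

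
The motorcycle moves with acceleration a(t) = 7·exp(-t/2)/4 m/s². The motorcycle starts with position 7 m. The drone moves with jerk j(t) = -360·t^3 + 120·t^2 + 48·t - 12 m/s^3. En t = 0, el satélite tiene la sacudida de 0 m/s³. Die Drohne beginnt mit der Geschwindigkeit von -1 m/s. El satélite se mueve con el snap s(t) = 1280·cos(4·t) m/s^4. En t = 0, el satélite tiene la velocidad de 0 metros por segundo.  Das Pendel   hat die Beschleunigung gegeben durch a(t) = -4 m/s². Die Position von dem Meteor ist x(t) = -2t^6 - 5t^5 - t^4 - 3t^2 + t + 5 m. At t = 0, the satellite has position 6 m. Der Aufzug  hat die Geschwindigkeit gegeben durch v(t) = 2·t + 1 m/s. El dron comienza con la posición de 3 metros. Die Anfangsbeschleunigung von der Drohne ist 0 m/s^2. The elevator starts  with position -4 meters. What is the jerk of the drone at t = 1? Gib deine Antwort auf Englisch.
Using j(t) = -360·t^3 + 120·t^2 + 48·t - 12 and substituting t = 1, we find j = -204.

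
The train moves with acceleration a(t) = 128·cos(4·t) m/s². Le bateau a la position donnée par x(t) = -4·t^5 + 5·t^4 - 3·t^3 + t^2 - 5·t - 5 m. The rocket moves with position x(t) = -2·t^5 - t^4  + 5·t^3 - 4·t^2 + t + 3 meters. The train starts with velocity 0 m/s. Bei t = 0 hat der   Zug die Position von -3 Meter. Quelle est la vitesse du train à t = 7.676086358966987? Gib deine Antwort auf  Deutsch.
Ausgehend von der Beschleunigung a(t) = 128·cos(4·t), nehmen wir 1 Stammfunktion. Das Integral von der Beschleunigung ist die Geschwindigkeit. Mit v(0) = 0 erhalten wir v(t) = 32·sin(4·t). Wir haben die Geschwindigkeit v(t) = 32·sin(4·t). Durch Einsetzen von t = 7.676086358966987: v(7.676086358966987) = -20.8970240561526.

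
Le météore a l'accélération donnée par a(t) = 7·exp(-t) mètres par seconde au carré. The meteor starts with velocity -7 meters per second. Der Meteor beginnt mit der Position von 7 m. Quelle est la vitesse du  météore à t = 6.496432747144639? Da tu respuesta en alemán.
Ausgehend von der Beschleunigung a(t) = 7·exp(-t), nehmen wir 1 Integral. Durch Integration von der Beschleunigung und Verwendung der Anfangsbedingung v(0) = -7, erhalten wir v(t) = -7·exp(-t). Wir haben die Geschwindigkeit v(t) = -7·exp(-t). Durch Einsetzen von t = 6.496432747144639: v(6.496432747144639) = -0.0105616834257789.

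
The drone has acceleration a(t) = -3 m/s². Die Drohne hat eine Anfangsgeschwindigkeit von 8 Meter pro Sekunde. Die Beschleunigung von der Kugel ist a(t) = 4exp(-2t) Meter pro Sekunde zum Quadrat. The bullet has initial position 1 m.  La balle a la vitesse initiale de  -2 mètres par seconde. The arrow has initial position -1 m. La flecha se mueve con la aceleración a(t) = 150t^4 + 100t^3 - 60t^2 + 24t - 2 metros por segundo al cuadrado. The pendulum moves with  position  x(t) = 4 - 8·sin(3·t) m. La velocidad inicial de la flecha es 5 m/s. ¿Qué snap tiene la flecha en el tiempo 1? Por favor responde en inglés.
To solve this, we need to take 2 derivatives of our acceleration equation a(t) = 150·t^4 + 100·t^3 - 60·t^2 + 24·t - 2. Taking d/dt of a(t), we find j(t) = 600·t^3 + 300·t^2 - 120·t + 24. Differentiating jerk, we get snap: s(t) = 1800·t^2 + 600·t - 120. From the given snap equation s(t) = 1800·t^2 + 600·t - 120, we substitute t = 1 to get s = 2280.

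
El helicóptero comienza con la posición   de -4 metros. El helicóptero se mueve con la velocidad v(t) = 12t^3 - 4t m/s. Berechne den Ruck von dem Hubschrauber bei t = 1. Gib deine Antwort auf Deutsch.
Ausgehend von der Geschwindigkeit v(t) = 12·t^3 - 4·t, nehmen wir 2 Ableitungen. Die Ableitung von der Geschwindigkeit ergibt die Beschleunigung: a(t) = 36·t^2 - 4. Mit d/dt von a(t) finden wir j(t) = 72·t. Aus der Gleichung für den Ruck j(t) = 72·t, setzen wir t = 1 ein und erhalten j = 72.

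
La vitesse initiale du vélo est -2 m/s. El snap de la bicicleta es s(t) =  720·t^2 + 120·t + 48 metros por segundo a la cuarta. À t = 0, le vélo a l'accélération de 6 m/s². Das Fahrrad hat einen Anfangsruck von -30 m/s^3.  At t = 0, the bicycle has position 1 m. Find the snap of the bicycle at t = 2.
From the given snap equation s(t) = 720·t^2 + 120·t + 48, we substitute t = 2 to get s = 3168.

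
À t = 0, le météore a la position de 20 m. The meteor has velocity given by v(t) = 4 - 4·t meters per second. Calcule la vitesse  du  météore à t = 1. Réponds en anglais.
Using v(t) = 4 - 4·t and substituting t = 1, we find v = 0.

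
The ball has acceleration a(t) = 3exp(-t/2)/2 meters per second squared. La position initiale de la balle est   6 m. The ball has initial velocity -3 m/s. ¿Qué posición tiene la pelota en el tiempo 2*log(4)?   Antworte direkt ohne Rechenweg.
En t = 2*log(4), x = 3/2.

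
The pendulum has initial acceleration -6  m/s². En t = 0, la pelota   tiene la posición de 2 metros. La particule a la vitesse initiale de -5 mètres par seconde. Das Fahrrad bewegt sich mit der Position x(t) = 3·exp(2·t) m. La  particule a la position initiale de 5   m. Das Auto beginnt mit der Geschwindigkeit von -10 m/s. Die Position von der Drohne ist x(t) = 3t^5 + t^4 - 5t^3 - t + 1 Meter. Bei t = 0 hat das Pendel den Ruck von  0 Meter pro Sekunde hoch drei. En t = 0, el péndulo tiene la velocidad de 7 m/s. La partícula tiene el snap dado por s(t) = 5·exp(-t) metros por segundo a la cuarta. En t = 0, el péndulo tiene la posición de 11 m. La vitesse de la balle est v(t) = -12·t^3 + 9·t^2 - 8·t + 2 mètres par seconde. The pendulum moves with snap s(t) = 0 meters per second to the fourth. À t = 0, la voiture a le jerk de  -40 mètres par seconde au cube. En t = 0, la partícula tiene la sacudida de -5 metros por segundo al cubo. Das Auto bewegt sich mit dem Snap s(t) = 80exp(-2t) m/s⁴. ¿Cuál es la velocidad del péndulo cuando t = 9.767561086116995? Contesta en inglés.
We must find the integral of our snap equation s(t) = 0 3 times. The integral of snap, with j(0) = 0, gives jerk: j(t) = 0. Finding the antiderivative of j(t) and using a(0) = -6: a(t) = -6. Finding the integral of a(t) and using v(0) = 7: v(t) = 7 - 6·t. We have velocity v(t) = 7 - 6·t. Substituting t = 9.767561086116995: v(9.767561086116995) = -51.6053665167020.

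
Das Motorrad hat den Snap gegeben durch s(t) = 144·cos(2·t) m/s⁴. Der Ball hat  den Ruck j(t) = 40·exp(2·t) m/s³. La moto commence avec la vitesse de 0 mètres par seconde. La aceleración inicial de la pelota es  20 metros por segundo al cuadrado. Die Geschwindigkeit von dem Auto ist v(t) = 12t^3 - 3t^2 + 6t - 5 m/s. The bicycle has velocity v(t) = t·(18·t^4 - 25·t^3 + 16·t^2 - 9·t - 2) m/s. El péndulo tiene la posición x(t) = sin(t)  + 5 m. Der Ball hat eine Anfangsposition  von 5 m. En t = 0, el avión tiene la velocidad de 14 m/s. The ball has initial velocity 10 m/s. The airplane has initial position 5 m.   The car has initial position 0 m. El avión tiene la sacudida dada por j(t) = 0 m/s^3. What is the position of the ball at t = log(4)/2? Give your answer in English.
Starting from jerk j(t) = 40·exp(2·t), we take 3 integrals. Finding the antiderivative of j(t) and using a(0) = 20: a(t) = 20·exp(2·t). The integral of acceleration is velocity. Using v(0) = 10, we get v(t) = 10·exp(2·t). Finding the integral of v(t) and using x(0) = 5: x(t) = 5·exp(2·t). Using x(t) = 5·exp(2·t) and substituting t = log(4)/2, we find x = 20.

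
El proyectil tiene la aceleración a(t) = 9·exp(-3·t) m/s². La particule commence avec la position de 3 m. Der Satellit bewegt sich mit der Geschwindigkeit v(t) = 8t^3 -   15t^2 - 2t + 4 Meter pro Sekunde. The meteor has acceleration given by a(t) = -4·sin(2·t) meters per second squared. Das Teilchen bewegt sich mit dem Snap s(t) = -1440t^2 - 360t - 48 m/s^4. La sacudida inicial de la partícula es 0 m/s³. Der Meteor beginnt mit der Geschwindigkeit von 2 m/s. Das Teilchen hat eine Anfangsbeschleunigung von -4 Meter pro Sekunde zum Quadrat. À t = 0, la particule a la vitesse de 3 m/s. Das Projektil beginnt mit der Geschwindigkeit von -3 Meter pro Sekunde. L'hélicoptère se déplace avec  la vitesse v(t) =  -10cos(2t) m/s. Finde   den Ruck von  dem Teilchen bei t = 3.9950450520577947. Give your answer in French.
Nous devons intégrer notre équation du snap s(t) = -1440·t^2 - 360·t - 48 1 fois. En prenant ∫s(t)dt et en appliquant j(0) = 0, nous trouvons j(t) = 12·t·(-40·t^2 - 15·t - 4). De l'équation du jerk j(t) = 12·t·(-40·t^2 - 15·t - 4), nous substituons t = 3.9950450520577947 pour obtenir j = -33670.6108144450.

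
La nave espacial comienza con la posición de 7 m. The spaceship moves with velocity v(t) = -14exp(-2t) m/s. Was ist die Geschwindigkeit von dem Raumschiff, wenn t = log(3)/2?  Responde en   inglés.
From the given velocity equation v(t) = -14·exp(-2·t), we substitute t = log(3)/2 to get v = -14/3.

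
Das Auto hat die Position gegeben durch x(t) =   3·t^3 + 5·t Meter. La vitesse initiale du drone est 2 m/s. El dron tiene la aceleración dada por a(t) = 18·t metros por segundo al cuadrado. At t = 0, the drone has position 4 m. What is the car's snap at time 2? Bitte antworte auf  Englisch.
To solve this, we need to take 4 derivatives of our position equation x(t) = 3·t^3 + 5·t. Differentiating position, we get velocity: v(t) = 9·t^2 + 5. The derivative of velocity gives acceleration: a(t) = 18·t. The derivative of acceleration gives jerk: j(t) = 18. Taking d/dt of j(t), we find s(t) = 0. Using s(t) = 0 and substituting t = 2, we find s = 0.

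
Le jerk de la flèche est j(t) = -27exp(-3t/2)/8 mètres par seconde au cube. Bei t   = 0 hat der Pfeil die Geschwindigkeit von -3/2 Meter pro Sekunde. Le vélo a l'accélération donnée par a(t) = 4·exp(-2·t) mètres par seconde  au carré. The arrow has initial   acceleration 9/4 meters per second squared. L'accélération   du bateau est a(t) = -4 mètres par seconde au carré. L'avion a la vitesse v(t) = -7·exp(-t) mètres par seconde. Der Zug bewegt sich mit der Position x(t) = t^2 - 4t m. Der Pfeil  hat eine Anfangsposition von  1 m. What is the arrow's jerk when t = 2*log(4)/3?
From the given jerk equation j(t) = -27·exp(-3·t/2)/8, we substitute t = 2*log(4)/3 to get j = -27/32.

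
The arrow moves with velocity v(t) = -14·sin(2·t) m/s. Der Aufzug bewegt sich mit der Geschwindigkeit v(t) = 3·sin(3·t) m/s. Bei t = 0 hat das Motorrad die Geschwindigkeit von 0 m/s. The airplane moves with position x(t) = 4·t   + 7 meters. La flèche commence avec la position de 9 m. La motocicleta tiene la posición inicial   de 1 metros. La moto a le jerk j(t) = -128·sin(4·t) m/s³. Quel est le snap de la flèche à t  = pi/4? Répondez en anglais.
Starting from velocity v(t) = -14·sin(2·t), we take 3 derivatives. The derivative of velocity gives acceleration: a(t) = -28·cos(2·t). Differentiating acceleration, we get jerk: j(t) = 56·sin(2·t). Taking d/dt of j(t), we find s(t) = 112·cos(2·t). From the given snap equation s(t) = 112·cos(2·t), we substitute t = pi/4 to get s = 0.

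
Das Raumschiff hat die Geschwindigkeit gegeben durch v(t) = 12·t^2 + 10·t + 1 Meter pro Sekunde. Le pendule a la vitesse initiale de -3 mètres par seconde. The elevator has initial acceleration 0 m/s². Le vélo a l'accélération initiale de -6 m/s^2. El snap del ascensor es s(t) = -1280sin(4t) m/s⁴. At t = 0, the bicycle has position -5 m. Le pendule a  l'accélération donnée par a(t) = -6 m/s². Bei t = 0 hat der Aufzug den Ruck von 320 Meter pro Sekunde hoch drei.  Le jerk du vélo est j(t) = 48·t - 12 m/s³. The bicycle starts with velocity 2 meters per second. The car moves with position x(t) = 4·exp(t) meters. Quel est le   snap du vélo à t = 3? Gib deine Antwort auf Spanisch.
Para resolver esto, necesitamos tomar 1 derivada de nuestra ecuación de la sacudida j(t) = 48·t - 12. La derivada de la sacudida da el snap: s(t) = 48. Usando s(t) = 48 y sustituyendo t = 3, encontramos s = 48.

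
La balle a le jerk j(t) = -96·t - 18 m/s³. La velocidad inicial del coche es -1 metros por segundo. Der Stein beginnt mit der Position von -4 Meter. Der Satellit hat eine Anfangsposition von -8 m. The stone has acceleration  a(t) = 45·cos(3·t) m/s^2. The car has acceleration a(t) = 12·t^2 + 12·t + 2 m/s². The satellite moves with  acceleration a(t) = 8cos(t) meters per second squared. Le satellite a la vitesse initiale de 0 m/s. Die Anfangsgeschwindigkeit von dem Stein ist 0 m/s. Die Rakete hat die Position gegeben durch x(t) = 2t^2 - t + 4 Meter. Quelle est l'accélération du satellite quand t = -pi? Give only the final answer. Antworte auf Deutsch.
Die Beschleunigung bei t = -pi ist a = -8.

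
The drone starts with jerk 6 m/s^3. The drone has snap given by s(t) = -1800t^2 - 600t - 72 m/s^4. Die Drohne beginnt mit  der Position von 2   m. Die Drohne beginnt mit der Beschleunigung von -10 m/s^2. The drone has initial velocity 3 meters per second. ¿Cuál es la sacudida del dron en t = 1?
Debemos encontrar la integral de nuestra ecuación del snap s(t) = -1800·t^2 - 600·t - 72 1 vez. La antiderivada del snap es la sacudida. Usando j(0) = 6, obtenemos j(t) = -600·t^3 - 300·t^2 - 72·t + 6. De la ecuación de la sacudida j(t) = -600·t^3 - 300·t^2 - 72·t + 6, sustituimos t = 1 para obtener j = -966.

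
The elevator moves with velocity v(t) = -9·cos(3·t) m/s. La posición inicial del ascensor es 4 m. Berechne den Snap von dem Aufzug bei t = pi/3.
Ausgehend von der Geschwindigkeit v(t) = -9·cos(3·t), nehmen wir 3 Ableitungen. Durch Ableiten von der Geschwindigkeit erhalten wir die Beschleunigung: a(t) = 27·sin(3·t). Mit d/dt von a(t) finden wir j(t) = 81·cos(3·t). Die Ableitung von dem Ruck ergibt den Snap: s(t) = -243·sin(3·t). Mit s(t) = -243·sin(3·t) und Einsetzen von t = pi/3, finden wir s = 0.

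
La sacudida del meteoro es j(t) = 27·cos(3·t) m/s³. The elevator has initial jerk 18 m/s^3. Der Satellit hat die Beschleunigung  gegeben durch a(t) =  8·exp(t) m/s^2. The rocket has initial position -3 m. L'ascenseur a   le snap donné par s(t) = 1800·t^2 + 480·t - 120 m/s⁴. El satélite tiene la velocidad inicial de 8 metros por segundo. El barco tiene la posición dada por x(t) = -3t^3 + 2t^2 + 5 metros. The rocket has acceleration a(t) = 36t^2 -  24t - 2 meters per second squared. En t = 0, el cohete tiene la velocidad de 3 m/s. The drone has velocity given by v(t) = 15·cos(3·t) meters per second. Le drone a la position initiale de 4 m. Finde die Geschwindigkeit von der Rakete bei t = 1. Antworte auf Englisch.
To solve this, we need to take 1 antiderivative of our acceleration equation a(t) = 36·t^2 - 24·t - 2. Integrating acceleration and using the initial condition v(0) = 3, we get v(t) = 12·t^3 - 12·t^2 - 2·t + 3. We have velocity v(t) = 12·t^3 - 12·t^2 - 2·t + 3. Substituting t = 1: v(1) = 1.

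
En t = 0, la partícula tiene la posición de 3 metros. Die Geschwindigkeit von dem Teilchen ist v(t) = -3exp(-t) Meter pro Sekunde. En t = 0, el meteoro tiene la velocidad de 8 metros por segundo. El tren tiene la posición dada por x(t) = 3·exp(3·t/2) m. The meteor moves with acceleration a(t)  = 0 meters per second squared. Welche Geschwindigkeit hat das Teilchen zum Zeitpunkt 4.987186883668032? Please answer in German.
Wir haben die Geschwindigkeit v(t) = -3·exp(-t). Durch Einsetzen von t = 4.987186883668032: v(4.987186883668032) = -0.0204745097164972.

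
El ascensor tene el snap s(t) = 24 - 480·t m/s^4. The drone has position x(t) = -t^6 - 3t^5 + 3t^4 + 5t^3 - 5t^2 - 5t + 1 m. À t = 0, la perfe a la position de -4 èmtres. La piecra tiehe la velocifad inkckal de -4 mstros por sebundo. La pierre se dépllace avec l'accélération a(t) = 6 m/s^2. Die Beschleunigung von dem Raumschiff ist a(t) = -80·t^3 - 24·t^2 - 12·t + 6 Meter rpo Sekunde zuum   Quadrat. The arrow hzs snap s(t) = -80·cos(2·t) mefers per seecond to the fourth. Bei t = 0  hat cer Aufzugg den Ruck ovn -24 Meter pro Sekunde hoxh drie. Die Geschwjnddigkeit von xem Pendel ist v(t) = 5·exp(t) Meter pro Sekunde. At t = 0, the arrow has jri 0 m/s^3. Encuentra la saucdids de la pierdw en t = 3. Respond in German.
Wir müssen unsere Gleichung für die Beschleunigung a(t) = 6 1-mal ableiten. Mit d/dt von a(t) finden wir j(t) = 0. Aus der Gleichung für den Ruck j(t) = 0, setzen wir t = 3 ein und erhalten j = 0.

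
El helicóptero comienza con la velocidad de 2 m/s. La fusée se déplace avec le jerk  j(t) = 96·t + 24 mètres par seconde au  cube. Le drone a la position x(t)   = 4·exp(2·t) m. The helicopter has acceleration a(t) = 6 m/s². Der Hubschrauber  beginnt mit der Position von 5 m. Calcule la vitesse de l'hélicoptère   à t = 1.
Nous devons trouver l'intégrale de notre équation de l'accélération a(t) = 6 1 fois. En intégrant l'accélération et en utilisant la condition initiale v(0) = 2, nous obtenons v(t) = 6·t + 2. En utilisant v(t) = 6·t + 2 et en substituant t = 1, nous trouvons v = 8.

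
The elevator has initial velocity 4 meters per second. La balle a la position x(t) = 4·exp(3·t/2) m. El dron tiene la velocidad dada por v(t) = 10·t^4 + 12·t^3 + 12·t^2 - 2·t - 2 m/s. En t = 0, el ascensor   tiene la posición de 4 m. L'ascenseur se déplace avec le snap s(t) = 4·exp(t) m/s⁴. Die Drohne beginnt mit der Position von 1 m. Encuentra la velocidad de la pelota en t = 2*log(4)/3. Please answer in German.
Wir müssen unsere Gleichung für die Position x(t) = 4·exp(3·t/2) 1-mal ableiten. Die Ableitung von der Position ergibt die Geschwindigkeit: v(t) = 6·exp(3·t/2). Mit v(t) = 6·exp(3·t/2) und Einsetzen von t = 2*log(4)/3, finden wir v = 24.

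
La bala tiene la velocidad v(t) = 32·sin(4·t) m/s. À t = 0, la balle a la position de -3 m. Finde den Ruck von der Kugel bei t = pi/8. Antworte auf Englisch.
We must differentiate our velocity equation v(t) = 32·sin(4·t) 2 times. Taking d/dt of v(t), we find a(t) = 128·cos(4·t). Taking d/dt of a(t), we find j(t) = -512·sin(4·t). Using j(t) = -512·sin(4·t) and substituting t = pi/8, we find j = -512.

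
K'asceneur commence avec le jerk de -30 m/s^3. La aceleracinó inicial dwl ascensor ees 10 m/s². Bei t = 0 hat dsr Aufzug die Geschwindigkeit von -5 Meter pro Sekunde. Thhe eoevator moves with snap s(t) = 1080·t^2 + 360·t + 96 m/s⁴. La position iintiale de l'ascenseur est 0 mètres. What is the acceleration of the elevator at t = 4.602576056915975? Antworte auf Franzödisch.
En partant du snap s(t) = 1080·t^2 + 360·t + 96, nous prenons 2 intégrales. La primitive du snap, avec j(0) = -30, donne le jerk: j(t) = 360·t^3 + 180·t^2 + 96·t - 30. La primitive du jerk est l'accélération. En utilisant a(0) = 10, nous obtenons a(t) = 90·t^4 + 60·t^3 + 48·t^2 - 30·t + 10. En utilisant a(t) = 90·t^4 + 60·t^3 + 48·t^2 - 30·t + 10 et en substituant t = 4.602576056915975, nous trouvons a = 47126.1651668755.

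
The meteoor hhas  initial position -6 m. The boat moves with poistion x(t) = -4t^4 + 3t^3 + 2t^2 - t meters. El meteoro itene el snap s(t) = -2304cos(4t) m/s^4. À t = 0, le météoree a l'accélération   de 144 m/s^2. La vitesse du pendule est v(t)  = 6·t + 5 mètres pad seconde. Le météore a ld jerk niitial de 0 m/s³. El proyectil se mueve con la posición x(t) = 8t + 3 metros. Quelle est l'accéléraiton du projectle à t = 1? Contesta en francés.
Nous devons dériver notre équation de la position x(t) = 8·t + 3 2 fois. En dérivant la position, nous obtenons la vitesse: v(t) = 8. En dérivant la vitesse, nous obtenons l'accélération: a(t) = 0. Nous avons l'accélération a(t) = 0. En substituant t = 1: a(1) = 0.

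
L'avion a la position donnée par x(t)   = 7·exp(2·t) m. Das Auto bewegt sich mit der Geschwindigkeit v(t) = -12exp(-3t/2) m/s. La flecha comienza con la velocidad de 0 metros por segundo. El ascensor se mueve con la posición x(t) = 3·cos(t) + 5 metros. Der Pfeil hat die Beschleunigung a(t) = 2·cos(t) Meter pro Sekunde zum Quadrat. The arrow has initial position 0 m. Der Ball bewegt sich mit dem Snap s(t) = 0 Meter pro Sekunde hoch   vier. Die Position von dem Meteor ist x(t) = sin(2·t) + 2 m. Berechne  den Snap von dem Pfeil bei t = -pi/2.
Um dies zu lösen, müssen wir 2 Ableitungen unserer Gleichung für die Beschleunigung a(t) = 2·cos(t) nehmen. Mit d/dt von a(t) finden wir j(t) = -2·sin(t). Mit d/dt von j(t) finden wir s(t) = -2·cos(t). Wir haben den Snap s(t) = -2·cos(t). Durch Einsetzen von t = -pi/2: s(-pi/2) = 0.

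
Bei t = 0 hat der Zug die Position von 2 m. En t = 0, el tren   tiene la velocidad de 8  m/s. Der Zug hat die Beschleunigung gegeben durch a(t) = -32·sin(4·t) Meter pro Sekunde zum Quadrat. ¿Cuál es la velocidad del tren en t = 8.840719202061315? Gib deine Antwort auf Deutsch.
Ausgehend von der Beschleunigung a(t) = -32·sin(4·t), nehmen wir 1 Integral. Durch Integration von der Beschleunigung und Verwendung der Anfangsbedingung v(0) = 8, erhalten wir v(t) = 8·cos(4·t). Wir haben die Geschwindigkeit v(t) = 8·cos(4·t). Durch Einsetzen von t = 8.840719202061315: v(8.840719202061315) = -5.54282726517593.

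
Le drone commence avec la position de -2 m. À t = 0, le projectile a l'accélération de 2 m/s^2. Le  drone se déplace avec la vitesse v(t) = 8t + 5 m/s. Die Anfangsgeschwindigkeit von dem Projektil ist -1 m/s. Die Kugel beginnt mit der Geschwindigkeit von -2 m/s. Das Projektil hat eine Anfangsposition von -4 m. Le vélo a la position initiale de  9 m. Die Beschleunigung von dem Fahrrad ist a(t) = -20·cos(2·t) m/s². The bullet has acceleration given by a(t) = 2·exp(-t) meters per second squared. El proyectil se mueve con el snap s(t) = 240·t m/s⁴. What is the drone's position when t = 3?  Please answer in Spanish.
Partiendo de la velocidad v(t) = 8·t + 5, tomamos 1 integral. La antiderivada de la velocidad es la posición. Usando x(0) = -2, obtenemos x(t) = 4·t^2 + 5·t - 2. De la ecuación de la posición x(t) = 4·t^2 + 5·t - 2, sustituimos t = 3 para obtener x = 49.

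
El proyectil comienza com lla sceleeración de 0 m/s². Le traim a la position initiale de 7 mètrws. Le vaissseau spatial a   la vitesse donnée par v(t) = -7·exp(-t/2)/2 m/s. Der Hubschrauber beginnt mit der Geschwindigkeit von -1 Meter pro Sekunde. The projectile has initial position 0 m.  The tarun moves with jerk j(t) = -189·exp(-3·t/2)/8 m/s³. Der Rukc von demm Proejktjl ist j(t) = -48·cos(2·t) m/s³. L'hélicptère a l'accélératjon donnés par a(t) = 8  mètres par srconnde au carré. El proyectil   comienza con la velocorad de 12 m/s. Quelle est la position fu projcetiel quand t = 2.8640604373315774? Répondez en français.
Nous devons trouver l'intégrale de notre équation du jerk j(t) = -48·cos(2·t) 3 fois. En intégrant le jerk et en utilisant la condition initiale a(0) = 0, nous obtenons a(t) = -24·sin(2·t). La primitive de l'accélération, avec v(0) = 12, donne la vitesse: v(t) = 12·cos(2·t). En prenant ∫v(t)dt et en appliquant x(0) = 0, nous trouvons x(t) = 6·sin(2·t). Nous avons la position x(t) = 6·sin(2·t). En substituant t = 2.8640604373315774: x(2.8640604373315774) = -3.16198836200118.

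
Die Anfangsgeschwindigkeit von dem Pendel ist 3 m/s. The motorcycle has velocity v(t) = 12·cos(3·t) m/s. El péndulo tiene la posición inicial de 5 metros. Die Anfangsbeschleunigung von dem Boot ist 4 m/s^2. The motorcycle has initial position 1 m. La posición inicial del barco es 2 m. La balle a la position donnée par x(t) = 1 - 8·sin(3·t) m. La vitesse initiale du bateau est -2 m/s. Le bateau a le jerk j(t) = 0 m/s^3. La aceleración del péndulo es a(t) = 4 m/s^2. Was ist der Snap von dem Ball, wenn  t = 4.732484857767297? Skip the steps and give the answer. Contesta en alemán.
Der Snap bei t = 4.732484857767297 ist s = -646.822746691920.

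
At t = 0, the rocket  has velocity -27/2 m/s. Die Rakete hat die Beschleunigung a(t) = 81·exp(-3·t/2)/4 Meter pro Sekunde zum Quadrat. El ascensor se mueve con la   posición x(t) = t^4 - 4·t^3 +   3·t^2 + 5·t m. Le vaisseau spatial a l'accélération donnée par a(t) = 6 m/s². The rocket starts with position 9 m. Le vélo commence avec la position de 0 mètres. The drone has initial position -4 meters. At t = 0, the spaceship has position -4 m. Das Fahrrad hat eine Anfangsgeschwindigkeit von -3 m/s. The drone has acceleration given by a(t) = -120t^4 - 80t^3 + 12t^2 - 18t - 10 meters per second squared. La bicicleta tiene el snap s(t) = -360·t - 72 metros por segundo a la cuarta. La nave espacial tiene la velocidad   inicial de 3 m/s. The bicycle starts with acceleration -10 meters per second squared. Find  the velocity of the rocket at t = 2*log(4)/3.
To solve this, we need to take 1 antiderivative of our acceleration equation a(t) = 81·exp(-3·t/2)/4. The antiderivative of acceleration, with v(0) = -27/2, gives velocity: v(t) = -27·exp(-3·t/2)/2. From the given velocity equation v(t) = -27·exp(-3·t/2)/2, we substitute t = 2*log(4)/3 to get v = -27/8.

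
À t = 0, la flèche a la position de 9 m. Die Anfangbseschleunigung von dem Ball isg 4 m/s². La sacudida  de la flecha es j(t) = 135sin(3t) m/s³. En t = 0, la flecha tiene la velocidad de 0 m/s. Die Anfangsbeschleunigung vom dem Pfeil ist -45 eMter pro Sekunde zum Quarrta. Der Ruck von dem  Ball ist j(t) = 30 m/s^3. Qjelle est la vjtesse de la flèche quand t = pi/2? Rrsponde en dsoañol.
Debemos encontrar la antiderivada de nuestra ecuación de la sacudida j(t) = 135·sin(3·t) 2 veces. Integrando la sacudida y usando la condición inicial a(0) = -45, obtenemos a(t) = -45·cos(3·t). Tomando ∫a(t)dt y aplicando v(0) = 0, encontramos v(t) = -15·sin(3·t). De la ecuación de la velocidad v(t) = -15·sin(3·t), sustituimos t = pi/2 para obtener v = 15.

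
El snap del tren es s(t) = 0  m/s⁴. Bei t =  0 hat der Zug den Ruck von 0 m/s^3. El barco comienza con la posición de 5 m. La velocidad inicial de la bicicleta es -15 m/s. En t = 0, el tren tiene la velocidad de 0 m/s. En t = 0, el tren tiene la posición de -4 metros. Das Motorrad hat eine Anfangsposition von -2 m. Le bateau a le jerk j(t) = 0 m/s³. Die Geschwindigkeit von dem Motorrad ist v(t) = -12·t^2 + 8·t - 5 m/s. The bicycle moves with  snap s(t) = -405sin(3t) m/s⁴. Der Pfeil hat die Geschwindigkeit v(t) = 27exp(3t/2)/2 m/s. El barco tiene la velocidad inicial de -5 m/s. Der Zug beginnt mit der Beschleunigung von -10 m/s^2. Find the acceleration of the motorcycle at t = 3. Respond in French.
Nous devons dériver notre équation de la vitesse v(t) = -12·t^2 + 8·t - 5 1 fois. En dérivant la vitesse, nous obtenons l'accélération: a(t) = 8 - 24·t. De l'équation de l'accélération a(t) = 8 - 24·t, nous substituons t = 3 pour obtenir a = -64.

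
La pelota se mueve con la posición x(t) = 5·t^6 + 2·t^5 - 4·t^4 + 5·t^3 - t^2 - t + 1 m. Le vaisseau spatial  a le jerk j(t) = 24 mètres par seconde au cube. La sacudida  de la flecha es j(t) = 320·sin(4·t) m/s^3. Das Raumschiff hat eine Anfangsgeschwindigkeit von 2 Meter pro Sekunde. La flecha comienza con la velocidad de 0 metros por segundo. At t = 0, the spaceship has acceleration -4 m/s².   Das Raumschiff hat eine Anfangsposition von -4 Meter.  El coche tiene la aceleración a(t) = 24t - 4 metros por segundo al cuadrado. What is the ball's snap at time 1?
We must differentiate our position equation x(t) = 5·t^6 + 2·t^5 - 4·t^4 + 5·t^3 - t^2 - t + 1 4 times. Differentiating position, we get velocity: v(t) = 30·t^5 + 10·t^4 - 16·t^3 + 15·t^2 - 2·t - 1. Differentiating velocity, we get acceleration: a(t) = 150·t^4 + 40·t^3 - 48·t^2 + 30·t - 2. Taking d/dt of a(t), we find j(t) = 600·t^3 + 120·t^2 - 96·t + 30. The derivative of jerk gives snap: s(t) = 1800·t^2 + 240·t - 96. From the given snap equation s(t) = 1800·t^2 + 240·t - 96, we substitute t = 1 to get s = 1944.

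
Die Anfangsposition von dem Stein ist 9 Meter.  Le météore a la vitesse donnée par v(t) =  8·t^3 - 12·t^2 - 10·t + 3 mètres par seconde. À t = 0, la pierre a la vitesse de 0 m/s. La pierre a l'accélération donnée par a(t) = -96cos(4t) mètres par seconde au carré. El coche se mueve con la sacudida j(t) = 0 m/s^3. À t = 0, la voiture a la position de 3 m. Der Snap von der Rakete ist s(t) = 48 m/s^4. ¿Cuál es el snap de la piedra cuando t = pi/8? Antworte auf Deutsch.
Ausgehend von der Beschleunigung a(t) = -96·cos(4·t), nehmen wir 2 Ableitungen. Durch Ableiten von der Beschleunigung erhalten wir den Ruck: j(t) = 384·sin(4·t). Durch Ableiten von dem Ruck erhalten wir den Snap: s(t) = 1536·cos(4·t). Mit s(t) = 1536·cos(4·t) und Einsetzen von t = pi/8, finden wir s = 0.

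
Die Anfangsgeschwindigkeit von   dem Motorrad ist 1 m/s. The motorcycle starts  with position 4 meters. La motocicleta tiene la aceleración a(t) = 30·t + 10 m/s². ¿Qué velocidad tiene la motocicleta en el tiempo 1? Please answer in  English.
We must find the antiderivative of our acceleration equation a(t) = 30·t + 10 1 time. The integral of acceleration is velocity. Using v(0) = 1, we get v(t) = 15·t^2 + 10·t + 1. From the given velocity equation v(t) = 15·t^2 + 10·t + 1, we substitute t = 1 to get v = 26.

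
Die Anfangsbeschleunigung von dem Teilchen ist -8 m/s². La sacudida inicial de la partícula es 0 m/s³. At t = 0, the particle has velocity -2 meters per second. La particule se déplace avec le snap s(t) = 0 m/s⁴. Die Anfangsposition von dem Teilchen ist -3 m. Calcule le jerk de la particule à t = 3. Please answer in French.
Nous devons trouver l'intégrale de notre équation du snap s(t) = 0 1 fois. En prenant ∫s(t)dt et en appliquant j(0) = 0, nous trouvons j(t) = 0. Nous avons le jerk j(t) = 0. En substituant t = 3: j(3) = 0.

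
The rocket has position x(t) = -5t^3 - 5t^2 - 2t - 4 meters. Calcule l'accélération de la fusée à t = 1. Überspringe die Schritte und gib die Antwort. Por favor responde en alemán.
Die Antwort ist -40.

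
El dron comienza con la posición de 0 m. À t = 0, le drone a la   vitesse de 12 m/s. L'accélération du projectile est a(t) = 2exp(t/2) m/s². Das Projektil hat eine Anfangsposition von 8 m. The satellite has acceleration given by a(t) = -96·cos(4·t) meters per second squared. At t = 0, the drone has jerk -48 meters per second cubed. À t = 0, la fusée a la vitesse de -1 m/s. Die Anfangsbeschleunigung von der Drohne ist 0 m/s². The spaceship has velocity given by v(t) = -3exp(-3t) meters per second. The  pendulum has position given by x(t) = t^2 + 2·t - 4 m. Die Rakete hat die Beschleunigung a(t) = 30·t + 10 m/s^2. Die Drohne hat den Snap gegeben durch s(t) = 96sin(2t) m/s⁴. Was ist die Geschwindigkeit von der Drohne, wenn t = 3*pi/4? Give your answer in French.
En partant du snap s(t) = 96·sin(2·t), nous prenons 3 primitives. En prenant ∫s(t)dt et en appliquant j(0) = -48, nous trouvons j(t) = -48·cos(2·t). En intégrant le jerk et en utilisant la condition initiale a(0) = 0, nous obtenons a(t) = -24·sin(2·t). L'intégrale de l'accélération, avec v(0) = 12, donne la vitesse: v(t) = 12·cos(2·t). De l'équation de la vitesse v(t) = 12·cos(2·t), nous substituons t = 3*pi/4 pour obtenir v = 0.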